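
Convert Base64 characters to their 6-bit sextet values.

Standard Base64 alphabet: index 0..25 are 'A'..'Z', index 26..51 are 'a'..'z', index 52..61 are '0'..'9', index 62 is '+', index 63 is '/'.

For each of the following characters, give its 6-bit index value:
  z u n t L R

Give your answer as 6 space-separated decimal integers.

Answer: 51 46 39 45 11 17

Derivation:
'z': a..z range, 26 + ord('z') − ord('a') = 51
'u': a..z range, 26 + ord('u') − ord('a') = 46
'n': a..z range, 26 + ord('n') − ord('a') = 39
't': a..z range, 26 + ord('t') − ord('a') = 45
'L': A..Z range, ord('L') − ord('A') = 11
'R': A..Z range, ord('R') − ord('A') = 17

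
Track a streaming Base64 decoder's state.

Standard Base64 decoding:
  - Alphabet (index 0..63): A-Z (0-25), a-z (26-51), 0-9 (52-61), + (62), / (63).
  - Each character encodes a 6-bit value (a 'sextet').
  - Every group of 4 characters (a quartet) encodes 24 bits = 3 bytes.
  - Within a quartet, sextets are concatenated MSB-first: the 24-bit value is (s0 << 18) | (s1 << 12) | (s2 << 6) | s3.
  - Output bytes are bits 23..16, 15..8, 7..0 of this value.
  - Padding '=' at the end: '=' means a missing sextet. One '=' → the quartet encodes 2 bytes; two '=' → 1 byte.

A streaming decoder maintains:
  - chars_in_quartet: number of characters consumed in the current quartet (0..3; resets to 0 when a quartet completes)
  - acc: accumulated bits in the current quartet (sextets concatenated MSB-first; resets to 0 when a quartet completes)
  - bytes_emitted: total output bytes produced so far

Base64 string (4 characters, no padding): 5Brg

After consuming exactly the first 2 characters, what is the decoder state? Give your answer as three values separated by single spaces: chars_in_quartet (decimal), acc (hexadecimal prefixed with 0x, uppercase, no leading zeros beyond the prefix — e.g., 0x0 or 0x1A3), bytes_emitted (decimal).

Answer: 2 0xE41 0

Derivation:
After char 0 ('5'=57): chars_in_quartet=1 acc=0x39 bytes_emitted=0
After char 1 ('B'=1): chars_in_quartet=2 acc=0xE41 bytes_emitted=0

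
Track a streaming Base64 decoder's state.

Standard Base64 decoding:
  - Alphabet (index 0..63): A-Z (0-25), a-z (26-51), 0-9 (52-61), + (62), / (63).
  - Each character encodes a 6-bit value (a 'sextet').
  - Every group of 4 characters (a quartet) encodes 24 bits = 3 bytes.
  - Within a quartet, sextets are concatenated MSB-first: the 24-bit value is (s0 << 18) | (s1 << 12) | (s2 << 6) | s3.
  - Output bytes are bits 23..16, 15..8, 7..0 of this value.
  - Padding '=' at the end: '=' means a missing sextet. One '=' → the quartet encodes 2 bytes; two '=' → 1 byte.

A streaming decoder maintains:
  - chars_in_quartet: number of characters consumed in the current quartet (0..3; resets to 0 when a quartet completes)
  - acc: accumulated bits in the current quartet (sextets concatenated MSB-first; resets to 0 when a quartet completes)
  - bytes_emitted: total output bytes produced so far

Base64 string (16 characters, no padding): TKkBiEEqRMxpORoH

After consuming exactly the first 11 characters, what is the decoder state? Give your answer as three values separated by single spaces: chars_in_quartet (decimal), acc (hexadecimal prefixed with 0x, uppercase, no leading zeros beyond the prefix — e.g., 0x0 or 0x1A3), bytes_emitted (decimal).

Answer: 3 0x11331 6

Derivation:
After char 0 ('T'=19): chars_in_quartet=1 acc=0x13 bytes_emitted=0
After char 1 ('K'=10): chars_in_quartet=2 acc=0x4CA bytes_emitted=0
After char 2 ('k'=36): chars_in_quartet=3 acc=0x132A4 bytes_emitted=0
After char 3 ('B'=1): chars_in_quartet=4 acc=0x4CA901 -> emit 4C A9 01, reset; bytes_emitted=3
After char 4 ('i'=34): chars_in_quartet=1 acc=0x22 bytes_emitted=3
After char 5 ('E'=4): chars_in_quartet=2 acc=0x884 bytes_emitted=3
After char 6 ('E'=4): chars_in_quartet=3 acc=0x22104 bytes_emitted=3
After char 7 ('q'=42): chars_in_quartet=4 acc=0x88412A -> emit 88 41 2A, reset; bytes_emitted=6
After char 8 ('R'=17): chars_in_quartet=1 acc=0x11 bytes_emitted=6
After char 9 ('M'=12): chars_in_quartet=2 acc=0x44C bytes_emitted=6
After char 10 ('x'=49): chars_in_quartet=3 acc=0x11331 bytes_emitted=6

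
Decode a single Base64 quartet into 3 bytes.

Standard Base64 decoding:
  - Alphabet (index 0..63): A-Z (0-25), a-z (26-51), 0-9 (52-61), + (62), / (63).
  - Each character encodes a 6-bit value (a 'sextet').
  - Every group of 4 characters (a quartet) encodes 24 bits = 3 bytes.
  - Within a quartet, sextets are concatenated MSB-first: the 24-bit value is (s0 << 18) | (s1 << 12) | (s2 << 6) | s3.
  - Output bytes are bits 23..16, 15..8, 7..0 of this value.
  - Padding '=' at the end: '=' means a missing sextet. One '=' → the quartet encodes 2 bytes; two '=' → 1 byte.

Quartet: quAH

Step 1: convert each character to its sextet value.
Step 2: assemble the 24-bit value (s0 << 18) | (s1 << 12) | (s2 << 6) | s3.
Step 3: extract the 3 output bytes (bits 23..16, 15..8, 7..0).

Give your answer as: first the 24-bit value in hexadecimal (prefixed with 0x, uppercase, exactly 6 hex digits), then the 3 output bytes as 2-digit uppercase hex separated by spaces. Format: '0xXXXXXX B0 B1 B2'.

Sextets: q=42, u=46, A=0, H=7
24-bit: (42<<18) | (46<<12) | (0<<6) | 7
      = 0xA80000 | 0x02E000 | 0x000000 | 0x000007
      = 0xAAE007
Bytes: (v>>16)&0xFF=AA, (v>>8)&0xFF=E0, v&0xFF=07

Answer: 0xAAE007 AA E0 07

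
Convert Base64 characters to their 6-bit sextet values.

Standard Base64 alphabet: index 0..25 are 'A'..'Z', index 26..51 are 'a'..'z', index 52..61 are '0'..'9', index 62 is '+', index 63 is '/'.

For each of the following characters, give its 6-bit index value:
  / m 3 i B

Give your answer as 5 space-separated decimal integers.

Answer: 63 38 55 34 1

Derivation:
'/': index 63
'm': a..z range, 26 + ord('m') − ord('a') = 38
'3': 0..9 range, 52 + ord('3') − ord('0') = 55
'i': a..z range, 26 + ord('i') − ord('a') = 34
'B': A..Z range, ord('B') − ord('A') = 1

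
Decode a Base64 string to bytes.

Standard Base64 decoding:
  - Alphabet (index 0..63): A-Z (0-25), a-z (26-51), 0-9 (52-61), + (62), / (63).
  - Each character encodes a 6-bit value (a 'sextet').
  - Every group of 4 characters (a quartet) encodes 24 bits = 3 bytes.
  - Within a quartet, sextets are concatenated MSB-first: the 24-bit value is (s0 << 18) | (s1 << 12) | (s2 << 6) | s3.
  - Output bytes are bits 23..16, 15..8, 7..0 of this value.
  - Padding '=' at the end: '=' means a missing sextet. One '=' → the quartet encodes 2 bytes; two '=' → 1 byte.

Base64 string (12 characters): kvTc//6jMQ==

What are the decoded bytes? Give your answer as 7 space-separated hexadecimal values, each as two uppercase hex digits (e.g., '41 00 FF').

After char 0 ('k'=36): chars_in_quartet=1 acc=0x24 bytes_emitted=0
After char 1 ('v'=47): chars_in_quartet=2 acc=0x92F bytes_emitted=0
After char 2 ('T'=19): chars_in_quartet=3 acc=0x24BD3 bytes_emitted=0
After char 3 ('c'=28): chars_in_quartet=4 acc=0x92F4DC -> emit 92 F4 DC, reset; bytes_emitted=3
After char 4 ('/'=63): chars_in_quartet=1 acc=0x3F bytes_emitted=3
After char 5 ('/'=63): chars_in_quartet=2 acc=0xFFF bytes_emitted=3
After char 6 ('6'=58): chars_in_quartet=3 acc=0x3FFFA bytes_emitted=3
After char 7 ('j'=35): chars_in_quartet=4 acc=0xFFFEA3 -> emit FF FE A3, reset; bytes_emitted=6
After char 8 ('M'=12): chars_in_quartet=1 acc=0xC bytes_emitted=6
After char 9 ('Q'=16): chars_in_quartet=2 acc=0x310 bytes_emitted=6
Padding '==': partial quartet acc=0x310 -> emit 31; bytes_emitted=7

Answer: 92 F4 DC FF FE A3 31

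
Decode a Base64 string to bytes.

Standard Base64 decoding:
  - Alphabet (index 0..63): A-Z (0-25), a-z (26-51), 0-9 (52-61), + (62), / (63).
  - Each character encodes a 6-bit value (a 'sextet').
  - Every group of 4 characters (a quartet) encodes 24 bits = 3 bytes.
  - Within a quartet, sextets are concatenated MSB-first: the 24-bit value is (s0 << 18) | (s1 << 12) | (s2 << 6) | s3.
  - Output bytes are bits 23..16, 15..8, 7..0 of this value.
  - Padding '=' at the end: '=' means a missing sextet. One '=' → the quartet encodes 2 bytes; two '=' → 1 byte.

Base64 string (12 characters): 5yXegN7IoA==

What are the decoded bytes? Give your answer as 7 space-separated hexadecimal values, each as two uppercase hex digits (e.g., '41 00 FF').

Answer: E7 25 DE 80 DE C8 A0

Derivation:
After char 0 ('5'=57): chars_in_quartet=1 acc=0x39 bytes_emitted=0
After char 1 ('y'=50): chars_in_quartet=2 acc=0xE72 bytes_emitted=0
After char 2 ('X'=23): chars_in_quartet=3 acc=0x39C97 bytes_emitted=0
After char 3 ('e'=30): chars_in_quartet=4 acc=0xE725DE -> emit E7 25 DE, reset; bytes_emitted=3
After char 4 ('g'=32): chars_in_quartet=1 acc=0x20 bytes_emitted=3
After char 5 ('N'=13): chars_in_quartet=2 acc=0x80D bytes_emitted=3
After char 6 ('7'=59): chars_in_quartet=3 acc=0x2037B bytes_emitted=3
After char 7 ('I'=8): chars_in_quartet=4 acc=0x80DEC8 -> emit 80 DE C8, reset; bytes_emitted=6
After char 8 ('o'=40): chars_in_quartet=1 acc=0x28 bytes_emitted=6
After char 9 ('A'=0): chars_in_quartet=2 acc=0xA00 bytes_emitted=6
Padding '==': partial quartet acc=0xA00 -> emit A0; bytes_emitted=7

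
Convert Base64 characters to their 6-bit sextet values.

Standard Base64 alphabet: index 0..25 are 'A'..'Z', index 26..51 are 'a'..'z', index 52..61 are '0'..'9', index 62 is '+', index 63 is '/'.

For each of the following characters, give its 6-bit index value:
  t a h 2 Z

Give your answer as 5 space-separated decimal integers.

't': a..z range, 26 + ord('t') − ord('a') = 45
'a': a..z range, 26 + ord('a') − ord('a') = 26
'h': a..z range, 26 + ord('h') − ord('a') = 33
'2': 0..9 range, 52 + ord('2') − ord('0') = 54
'Z': A..Z range, ord('Z') − ord('A') = 25

Answer: 45 26 33 54 25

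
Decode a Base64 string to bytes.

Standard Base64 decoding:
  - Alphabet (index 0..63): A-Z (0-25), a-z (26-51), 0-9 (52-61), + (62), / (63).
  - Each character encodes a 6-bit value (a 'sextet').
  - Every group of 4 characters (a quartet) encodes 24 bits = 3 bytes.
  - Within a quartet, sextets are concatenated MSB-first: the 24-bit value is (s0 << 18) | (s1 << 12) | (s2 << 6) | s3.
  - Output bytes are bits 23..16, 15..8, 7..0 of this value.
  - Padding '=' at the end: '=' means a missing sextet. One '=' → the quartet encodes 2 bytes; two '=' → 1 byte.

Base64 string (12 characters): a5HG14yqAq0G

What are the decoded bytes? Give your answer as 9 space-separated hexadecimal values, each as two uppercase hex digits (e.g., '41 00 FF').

Answer: 6B 91 C6 D7 8C AA 02 AD 06

Derivation:
After char 0 ('a'=26): chars_in_quartet=1 acc=0x1A bytes_emitted=0
After char 1 ('5'=57): chars_in_quartet=2 acc=0x6B9 bytes_emitted=0
After char 2 ('H'=7): chars_in_quartet=3 acc=0x1AE47 bytes_emitted=0
After char 3 ('G'=6): chars_in_quartet=4 acc=0x6B91C6 -> emit 6B 91 C6, reset; bytes_emitted=3
After char 4 ('1'=53): chars_in_quartet=1 acc=0x35 bytes_emitted=3
After char 5 ('4'=56): chars_in_quartet=2 acc=0xD78 bytes_emitted=3
After char 6 ('y'=50): chars_in_quartet=3 acc=0x35E32 bytes_emitted=3
After char 7 ('q'=42): chars_in_quartet=4 acc=0xD78CAA -> emit D7 8C AA, reset; bytes_emitted=6
After char 8 ('A'=0): chars_in_quartet=1 acc=0x0 bytes_emitted=6
After char 9 ('q'=42): chars_in_quartet=2 acc=0x2A bytes_emitted=6
After char 10 ('0'=52): chars_in_quartet=3 acc=0xAB4 bytes_emitted=6
After char 11 ('G'=6): chars_in_quartet=4 acc=0x2AD06 -> emit 02 AD 06, reset; bytes_emitted=9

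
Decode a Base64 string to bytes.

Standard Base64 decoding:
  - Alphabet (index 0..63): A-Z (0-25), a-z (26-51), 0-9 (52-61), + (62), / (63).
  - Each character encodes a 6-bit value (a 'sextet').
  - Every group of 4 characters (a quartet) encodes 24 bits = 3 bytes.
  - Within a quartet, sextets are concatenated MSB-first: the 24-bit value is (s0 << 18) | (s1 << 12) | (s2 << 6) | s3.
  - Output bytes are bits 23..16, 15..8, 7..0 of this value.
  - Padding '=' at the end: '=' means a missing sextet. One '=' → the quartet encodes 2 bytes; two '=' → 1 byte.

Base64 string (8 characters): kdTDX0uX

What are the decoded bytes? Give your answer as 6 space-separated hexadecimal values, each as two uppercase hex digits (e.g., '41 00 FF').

After char 0 ('k'=36): chars_in_quartet=1 acc=0x24 bytes_emitted=0
After char 1 ('d'=29): chars_in_quartet=2 acc=0x91D bytes_emitted=0
After char 2 ('T'=19): chars_in_quartet=3 acc=0x24753 bytes_emitted=0
After char 3 ('D'=3): chars_in_quartet=4 acc=0x91D4C3 -> emit 91 D4 C3, reset; bytes_emitted=3
After char 4 ('X'=23): chars_in_quartet=1 acc=0x17 bytes_emitted=3
After char 5 ('0'=52): chars_in_quartet=2 acc=0x5F4 bytes_emitted=3
After char 6 ('u'=46): chars_in_quartet=3 acc=0x17D2E bytes_emitted=3
After char 7 ('X'=23): chars_in_quartet=4 acc=0x5F4B97 -> emit 5F 4B 97, reset; bytes_emitted=6

Answer: 91 D4 C3 5F 4B 97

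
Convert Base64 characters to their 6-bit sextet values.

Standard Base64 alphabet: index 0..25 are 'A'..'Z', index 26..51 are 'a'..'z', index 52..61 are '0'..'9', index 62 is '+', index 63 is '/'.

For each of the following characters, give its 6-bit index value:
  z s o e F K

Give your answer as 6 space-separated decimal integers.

Answer: 51 44 40 30 5 10

Derivation:
'z': a..z range, 26 + ord('z') − ord('a') = 51
's': a..z range, 26 + ord('s') − ord('a') = 44
'o': a..z range, 26 + ord('o') − ord('a') = 40
'e': a..z range, 26 + ord('e') − ord('a') = 30
'F': A..Z range, ord('F') − ord('A') = 5
'K': A..Z range, ord('K') − ord('A') = 10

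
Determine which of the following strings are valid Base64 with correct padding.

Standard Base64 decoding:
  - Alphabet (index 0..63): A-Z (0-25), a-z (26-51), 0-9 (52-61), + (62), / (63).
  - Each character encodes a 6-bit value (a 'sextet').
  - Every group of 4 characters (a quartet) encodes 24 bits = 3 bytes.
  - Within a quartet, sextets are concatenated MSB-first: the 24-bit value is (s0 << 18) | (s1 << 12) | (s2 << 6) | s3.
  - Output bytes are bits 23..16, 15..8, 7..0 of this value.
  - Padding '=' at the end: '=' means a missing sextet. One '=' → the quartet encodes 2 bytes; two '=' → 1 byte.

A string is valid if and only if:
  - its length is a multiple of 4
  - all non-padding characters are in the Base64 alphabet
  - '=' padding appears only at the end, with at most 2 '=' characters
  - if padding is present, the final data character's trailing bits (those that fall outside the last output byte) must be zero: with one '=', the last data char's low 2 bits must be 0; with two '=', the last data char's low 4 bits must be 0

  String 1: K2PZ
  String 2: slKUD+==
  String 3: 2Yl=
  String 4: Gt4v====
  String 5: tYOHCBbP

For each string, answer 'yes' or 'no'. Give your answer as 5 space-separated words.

Answer: yes no no no yes

Derivation:
String 1: 'K2PZ' → valid
String 2: 'slKUD+==' → invalid (bad trailing bits)
String 3: '2Yl=' → invalid (bad trailing bits)
String 4: 'Gt4v====' → invalid (4 pad chars (max 2))
String 5: 'tYOHCBbP' → valid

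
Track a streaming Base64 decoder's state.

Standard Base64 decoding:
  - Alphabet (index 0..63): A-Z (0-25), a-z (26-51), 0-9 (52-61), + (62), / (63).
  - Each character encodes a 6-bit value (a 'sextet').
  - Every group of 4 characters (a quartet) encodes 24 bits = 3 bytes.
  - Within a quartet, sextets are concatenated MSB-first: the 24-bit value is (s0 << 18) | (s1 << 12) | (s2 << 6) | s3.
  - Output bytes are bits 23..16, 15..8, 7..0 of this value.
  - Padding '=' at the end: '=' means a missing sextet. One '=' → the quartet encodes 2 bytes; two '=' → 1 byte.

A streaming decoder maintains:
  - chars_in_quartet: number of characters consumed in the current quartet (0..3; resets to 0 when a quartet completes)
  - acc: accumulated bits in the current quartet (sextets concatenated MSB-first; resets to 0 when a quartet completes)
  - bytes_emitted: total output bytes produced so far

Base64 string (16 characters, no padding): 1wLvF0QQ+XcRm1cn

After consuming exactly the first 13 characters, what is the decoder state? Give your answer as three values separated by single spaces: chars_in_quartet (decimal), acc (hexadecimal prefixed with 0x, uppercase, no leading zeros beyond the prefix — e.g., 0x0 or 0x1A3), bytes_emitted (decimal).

After char 0 ('1'=53): chars_in_quartet=1 acc=0x35 bytes_emitted=0
After char 1 ('w'=48): chars_in_quartet=2 acc=0xD70 bytes_emitted=0
After char 2 ('L'=11): chars_in_quartet=3 acc=0x35C0B bytes_emitted=0
After char 3 ('v'=47): chars_in_quartet=4 acc=0xD702EF -> emit D7 02 EF, reset; bytes_emitted=3
After char 4 ('F'=5): chars_in_quartet=1 acc=0x5 bytes_emitted=3
After char 5 ('0'=52): chars_in_quartet=2 acc=0x174 bytes_emitted=3
After char 6 ('Q'=16): chars_in_quartet=3 acc=0x5D10 bytes_emitted=3
After char 7 ('Q'=16): chars_in_quartet=4 acc=0x174410 -> emit 17 44 10, reset; bytes_emitted=6
After char 8 ('+'=62): chars_in_quartet=1 acc=0x3E bytes_emitted=6
After char 9 ('X'=23): chars_in_quartet=2 acc=0xF97 bytes_emitted=6
After char 10 ('c'=28): chars_in_quartet=3 acc=0x3E5DC bytes_emitted=6
After char 11 ('R'=17): chars_in_quartet=4 acc=0xF97711 -> emit F9 77 11, reset; bytes_emitted=9
After char 12 ('m'=38): chars_in_quartet=1 acc=0x26 bytes_emitted=9

Answer: 1 0x26 9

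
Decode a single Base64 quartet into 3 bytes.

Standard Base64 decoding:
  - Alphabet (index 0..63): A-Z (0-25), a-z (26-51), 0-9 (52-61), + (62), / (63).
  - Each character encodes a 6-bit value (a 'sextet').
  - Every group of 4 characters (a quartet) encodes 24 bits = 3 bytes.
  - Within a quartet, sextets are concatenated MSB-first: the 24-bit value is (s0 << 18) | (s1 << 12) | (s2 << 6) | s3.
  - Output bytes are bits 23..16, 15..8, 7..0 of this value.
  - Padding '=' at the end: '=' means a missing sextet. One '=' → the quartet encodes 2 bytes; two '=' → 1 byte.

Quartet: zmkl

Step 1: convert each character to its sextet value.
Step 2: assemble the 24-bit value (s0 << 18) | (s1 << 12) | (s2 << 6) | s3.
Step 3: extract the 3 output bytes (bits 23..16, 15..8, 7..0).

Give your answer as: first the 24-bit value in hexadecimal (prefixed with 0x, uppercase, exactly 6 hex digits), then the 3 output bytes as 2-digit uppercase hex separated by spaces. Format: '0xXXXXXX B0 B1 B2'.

Sextets: z=51, m=38, k=36, l=37
24-bit: (51<<18) | (38<<12) | (36<<6) | 37
      = 0xCC0000 | 0x026000 | 0x000900 | 0x000025
      = 0xCE6925
Bytes: (v>>16)&0xFF=CE, (v>>8)&0xFF=69, v&0xFF=25

Answer: 0xCE6925 CE 69 25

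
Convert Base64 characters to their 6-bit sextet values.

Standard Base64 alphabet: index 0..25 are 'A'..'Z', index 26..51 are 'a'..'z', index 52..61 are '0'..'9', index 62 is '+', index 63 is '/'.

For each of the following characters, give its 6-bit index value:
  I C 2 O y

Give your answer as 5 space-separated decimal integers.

Answer: 8 2 54 14 50

Derivation:
'I': A..Z range, ord('I') − ord('A') = 8
'C': A..Z range, ord('C') − ord('A') = 2
'2': 0..9 range, 52 + ord('2') − ord('0') = 54
'O': A..Z range, ord('O') − ord('A') = 14
'y': a..z range, 26 + ord('y') − ord('a') = 50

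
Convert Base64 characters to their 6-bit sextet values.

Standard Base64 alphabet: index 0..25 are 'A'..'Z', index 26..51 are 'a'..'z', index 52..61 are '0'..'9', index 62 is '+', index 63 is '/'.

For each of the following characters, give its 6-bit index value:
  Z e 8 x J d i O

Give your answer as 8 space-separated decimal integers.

Answer: 25 30 60 49 9 29 34 14

Derivation:
'Z': A..Z range, ord('Z') − ord('A') = 25
'e': a..z range, 26 + ord('e') − ord('a') = 30
'8': 0..9 range, 52 + ord('8') − ord('0') = 60
'x': a..z range, 26 + ord('x') − ord('a') = 49
'J': A..Z range, ord('J') − ord('A') = 9
'd': a..z range, 26 + ord('d') − ord('a') = 29
'i': a..z range, 26 + ord('i') − ord('a') = 34
'O': A..Z range, ord('O') − ord('A') = 14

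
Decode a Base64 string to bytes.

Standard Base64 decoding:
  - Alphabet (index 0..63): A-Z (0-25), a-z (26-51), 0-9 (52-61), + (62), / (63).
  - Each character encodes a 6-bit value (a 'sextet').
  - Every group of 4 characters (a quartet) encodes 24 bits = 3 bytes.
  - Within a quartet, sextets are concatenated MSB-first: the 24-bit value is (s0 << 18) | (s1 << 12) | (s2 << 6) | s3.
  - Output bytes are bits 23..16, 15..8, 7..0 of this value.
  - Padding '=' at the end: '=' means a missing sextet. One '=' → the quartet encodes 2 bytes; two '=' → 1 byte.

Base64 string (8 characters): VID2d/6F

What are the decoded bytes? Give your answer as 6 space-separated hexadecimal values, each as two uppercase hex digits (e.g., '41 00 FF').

Answer: 54 80 F6 77 FE 85

Derivation:
After char 0 ('V'=21): chars_in_quartet=1 acc=0x15 bytes_emitted=0
After char 1 ('I'=8): chars_in_quartet=2 acc=0x548 bytes_emitted=0
After char 2 ('D'=3): chars_in_quartet=3 acc=0x15203 bytes_emitted=0
After char 3 ('2'=54): chars_in_quartet=4 acc=0x5480F6 -> emit 54 80 F6, reset; bytes_emitted=3
After char 4 ('d'=29): chars_in_quartet=1 acc=0x1D bytes_emitted=3
After char 5 ('/'=63): chars_in_quartet=2 acc=0x77F bytes_emitted=3
After char 6 ('6'=58): chars_in_quartet=3 acc=0x1DFFA bytes_emitted=3
After char 7 ('F'=5): chars_in_quartet=4 acc=0x77FE85 -> emit 77 FE 85, reset; bytes_emitted=6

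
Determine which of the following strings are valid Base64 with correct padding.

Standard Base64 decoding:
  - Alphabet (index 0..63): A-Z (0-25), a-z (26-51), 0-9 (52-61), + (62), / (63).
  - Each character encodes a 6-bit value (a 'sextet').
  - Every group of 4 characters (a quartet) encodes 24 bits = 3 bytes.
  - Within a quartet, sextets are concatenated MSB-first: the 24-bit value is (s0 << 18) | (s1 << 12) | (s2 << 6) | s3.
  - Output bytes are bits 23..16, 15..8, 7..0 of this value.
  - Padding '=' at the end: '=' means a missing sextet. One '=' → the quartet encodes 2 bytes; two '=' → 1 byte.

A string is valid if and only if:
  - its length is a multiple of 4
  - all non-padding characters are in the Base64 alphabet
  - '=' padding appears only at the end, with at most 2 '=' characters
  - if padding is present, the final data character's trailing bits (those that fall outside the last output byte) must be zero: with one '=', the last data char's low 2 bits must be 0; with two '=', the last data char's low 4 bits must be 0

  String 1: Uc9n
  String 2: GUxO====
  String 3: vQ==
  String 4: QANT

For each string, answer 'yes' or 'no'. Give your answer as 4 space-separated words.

String 1: 'Uc9n' → valid
String 2: 'GUxO====' → invalid (4 pad chars (max 2))
String 3: 'vQ==' → valid
String 4: 'QANT' → valid

Answer: yes no yes yes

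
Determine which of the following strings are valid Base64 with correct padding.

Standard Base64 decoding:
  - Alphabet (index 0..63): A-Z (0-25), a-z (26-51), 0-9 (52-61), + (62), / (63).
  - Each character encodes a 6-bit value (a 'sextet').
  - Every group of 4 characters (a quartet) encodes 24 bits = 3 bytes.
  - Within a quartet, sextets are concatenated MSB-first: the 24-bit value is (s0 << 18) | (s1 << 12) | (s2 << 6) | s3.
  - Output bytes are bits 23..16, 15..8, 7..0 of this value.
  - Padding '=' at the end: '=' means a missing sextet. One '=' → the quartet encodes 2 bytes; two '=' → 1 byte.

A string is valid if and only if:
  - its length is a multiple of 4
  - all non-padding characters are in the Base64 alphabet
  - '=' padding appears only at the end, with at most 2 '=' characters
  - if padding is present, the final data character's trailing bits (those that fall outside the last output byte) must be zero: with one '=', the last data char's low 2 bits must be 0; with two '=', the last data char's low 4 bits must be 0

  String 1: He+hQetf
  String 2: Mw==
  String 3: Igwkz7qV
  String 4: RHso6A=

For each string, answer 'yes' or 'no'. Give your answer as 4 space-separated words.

Answer: yes yes yes no

Derivation:
String 1: 'He+hQetf' → valid
String 2: 'Mw==' → valid
String 3: 'Igwkz7qV' → valid
String 4: 'RHso6A=' → invalid (len=7 not mult of 4)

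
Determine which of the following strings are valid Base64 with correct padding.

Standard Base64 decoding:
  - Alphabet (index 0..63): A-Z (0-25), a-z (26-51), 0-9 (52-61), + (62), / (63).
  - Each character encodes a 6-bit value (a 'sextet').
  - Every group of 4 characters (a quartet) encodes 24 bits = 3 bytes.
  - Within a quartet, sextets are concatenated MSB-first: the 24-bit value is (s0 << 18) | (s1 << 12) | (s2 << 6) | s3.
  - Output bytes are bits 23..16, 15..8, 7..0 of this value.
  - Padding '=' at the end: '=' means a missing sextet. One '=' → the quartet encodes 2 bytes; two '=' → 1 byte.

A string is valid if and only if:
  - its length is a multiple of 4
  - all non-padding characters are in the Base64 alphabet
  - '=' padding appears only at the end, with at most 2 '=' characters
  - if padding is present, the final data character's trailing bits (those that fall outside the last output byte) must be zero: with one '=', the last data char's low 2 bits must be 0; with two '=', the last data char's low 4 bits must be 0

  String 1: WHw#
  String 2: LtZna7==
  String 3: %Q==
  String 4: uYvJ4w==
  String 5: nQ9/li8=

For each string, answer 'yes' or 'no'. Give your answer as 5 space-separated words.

Answer: no no no yes yes

Derivation:
String 1: 'WHw#' → invalid (bad char(s): ['#'])
String 2: 'LtZna7==' → invalid (bad trailing bits)
String 3: '%Q==' → invalid (bad char(s): ['%'])
String 4: 'uYvJ4w==' → valid
String 5: 'nQ9/li8=' → valid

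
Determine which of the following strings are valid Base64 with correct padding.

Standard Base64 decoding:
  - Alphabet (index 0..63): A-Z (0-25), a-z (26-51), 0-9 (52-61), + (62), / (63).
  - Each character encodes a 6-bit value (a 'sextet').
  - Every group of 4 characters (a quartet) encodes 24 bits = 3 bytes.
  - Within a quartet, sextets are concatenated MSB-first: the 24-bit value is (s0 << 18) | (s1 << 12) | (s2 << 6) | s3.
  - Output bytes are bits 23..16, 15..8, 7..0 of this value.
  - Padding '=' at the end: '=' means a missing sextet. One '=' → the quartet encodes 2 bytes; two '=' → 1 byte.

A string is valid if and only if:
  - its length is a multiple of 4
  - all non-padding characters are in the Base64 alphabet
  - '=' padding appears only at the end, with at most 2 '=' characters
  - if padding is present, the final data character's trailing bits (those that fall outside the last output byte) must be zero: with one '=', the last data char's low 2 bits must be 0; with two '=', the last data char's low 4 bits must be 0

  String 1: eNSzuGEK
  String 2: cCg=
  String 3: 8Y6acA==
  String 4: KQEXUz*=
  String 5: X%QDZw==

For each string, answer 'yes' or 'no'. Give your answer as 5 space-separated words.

Answer: yes yes yes no no

Derivation:
String 1: 'eNSzuGEK' → valid
String 2: 'cCg=' → valid
String 3: '8Y6acA==' → valid
String 4: 'KQEXUz*=' → invalid (bad char(s): ['*'])
String 5: 'X%QDZw==' → invalid (bad char(s): ['%'])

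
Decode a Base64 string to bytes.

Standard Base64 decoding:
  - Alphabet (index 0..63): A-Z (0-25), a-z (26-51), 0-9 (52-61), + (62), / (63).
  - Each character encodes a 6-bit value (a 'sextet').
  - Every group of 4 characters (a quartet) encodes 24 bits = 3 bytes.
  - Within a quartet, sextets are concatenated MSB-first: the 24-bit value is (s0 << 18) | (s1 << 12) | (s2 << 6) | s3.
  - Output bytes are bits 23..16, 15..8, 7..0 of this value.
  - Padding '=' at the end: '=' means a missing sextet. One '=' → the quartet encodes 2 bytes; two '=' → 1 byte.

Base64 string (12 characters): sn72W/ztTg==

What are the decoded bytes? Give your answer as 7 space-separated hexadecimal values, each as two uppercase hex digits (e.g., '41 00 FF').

Answer: B2 7E F6 5B FC ED 4E

Derivation:
After char 0 ('s'=44): chars_in_quartet=1 acc=0x2C bytes_emitted=0
After char 1 ('n'=39): chars_in_quartet=2 acc=0xB27 bytes_emitted=0
After char 2 ('7'=59): chars_in_quartet=3 acc=0x2C9FB bytes_emitted=0
After char 3 ('2'=54): chars_in_quartet=4 acc=0xB27EF6 -> emit B2 7E F6, reset; bytes_emitted=3
After char 4 ('W'=22): chars_in_quartet=1 acc=0x16 bytes_emitted=3
After char 5 ('/'=63): chars_in_quartet=2 acc=0x5BF bytes_emitted=3
After char 6 ('z'=51): chars_in_quartet=3 acc=0x16FF3 bytes_emitted=3
After char 7 ('t'=45): chars_in_quartet=4 acc=0x5BFCED -> emit 5B FC ED, reset; bytes_emitted=6
After char 8 ('T'=19): chars_in_quartet=1 acc=0x13 bytes_emitted=6
After char 9 ('g'=32): chars_in_quartet=2 acc=0x4E0 bytes_emitted=6
Padding '==': partial quartet acc=0x4E0 -> emit 4E; bytes_emitted=7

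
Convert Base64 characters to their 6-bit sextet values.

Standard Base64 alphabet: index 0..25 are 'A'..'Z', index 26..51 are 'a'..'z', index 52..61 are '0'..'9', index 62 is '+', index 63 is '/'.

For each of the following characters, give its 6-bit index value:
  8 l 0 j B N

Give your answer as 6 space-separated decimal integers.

Answer: 60 37 52 35 1 13

Derivation:
'8': 0..9 range, 52 + ord('8') − ord('0') = 60
'l': a..z range, 26 + ord('l') − ord('a') = 37
'0': 0..9 range, 52 + ord('0') − ord('0') = 52
'j': a..z range, 26 + ord('j') − ord('a') = 35
'B': A..Z range, ord('B') − ord('A') = 1
'N': A..Z range, ord('N') − ord('A') = 13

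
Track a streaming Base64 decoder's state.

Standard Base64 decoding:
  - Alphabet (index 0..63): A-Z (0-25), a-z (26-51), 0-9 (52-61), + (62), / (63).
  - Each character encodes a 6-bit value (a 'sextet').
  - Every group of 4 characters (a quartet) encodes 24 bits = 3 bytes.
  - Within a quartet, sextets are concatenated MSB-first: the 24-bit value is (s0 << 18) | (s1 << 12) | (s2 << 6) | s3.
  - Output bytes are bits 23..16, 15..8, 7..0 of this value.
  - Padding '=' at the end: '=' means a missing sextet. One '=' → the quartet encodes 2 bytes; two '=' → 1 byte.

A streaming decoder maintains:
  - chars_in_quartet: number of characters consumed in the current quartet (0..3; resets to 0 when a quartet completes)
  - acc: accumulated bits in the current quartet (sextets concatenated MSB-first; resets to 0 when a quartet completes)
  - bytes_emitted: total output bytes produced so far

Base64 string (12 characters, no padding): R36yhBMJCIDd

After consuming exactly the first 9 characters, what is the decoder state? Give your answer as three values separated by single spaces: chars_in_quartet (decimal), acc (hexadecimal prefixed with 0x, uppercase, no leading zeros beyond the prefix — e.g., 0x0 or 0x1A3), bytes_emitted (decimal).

After char 0 ('R'=17): chars_in_quartet=1 acc=0x11 bytes_emitted=0
After char 1 ('3'=55): chars_in_quartet=2 acc=0x477 bytes_emitted=0
After char 2 ('6'=58): chars_in_quartet=3 acc=0x11DFA bytes_emitted=0
After char 3 ('y'=50): chars_in_quartet=4 acc=0x477EB2 -> emit 47 7E B2, reset; bytes_emitted=3
After char 4 ('h'=33): chars_in_quartet=1 acc=0x21 bytes_emitted=3
After char 5 ('B'=1): chars_in_quartet=2 acc=0x841 bytes_emitted=3
After char 6 ('M'=12): chars_in_quartet=3 acc=0x2104C bytes_emitted=3
After char 7 ('J'=9): chars_in_quartet=4 acc=0x841309 -> emit 84 13 09, reset; bytes_emitted=6
After char 8 ('C'=2): chars_in_quartet=1 acc=0x2 bytes_emitted=6

Answer: 1 0x2 6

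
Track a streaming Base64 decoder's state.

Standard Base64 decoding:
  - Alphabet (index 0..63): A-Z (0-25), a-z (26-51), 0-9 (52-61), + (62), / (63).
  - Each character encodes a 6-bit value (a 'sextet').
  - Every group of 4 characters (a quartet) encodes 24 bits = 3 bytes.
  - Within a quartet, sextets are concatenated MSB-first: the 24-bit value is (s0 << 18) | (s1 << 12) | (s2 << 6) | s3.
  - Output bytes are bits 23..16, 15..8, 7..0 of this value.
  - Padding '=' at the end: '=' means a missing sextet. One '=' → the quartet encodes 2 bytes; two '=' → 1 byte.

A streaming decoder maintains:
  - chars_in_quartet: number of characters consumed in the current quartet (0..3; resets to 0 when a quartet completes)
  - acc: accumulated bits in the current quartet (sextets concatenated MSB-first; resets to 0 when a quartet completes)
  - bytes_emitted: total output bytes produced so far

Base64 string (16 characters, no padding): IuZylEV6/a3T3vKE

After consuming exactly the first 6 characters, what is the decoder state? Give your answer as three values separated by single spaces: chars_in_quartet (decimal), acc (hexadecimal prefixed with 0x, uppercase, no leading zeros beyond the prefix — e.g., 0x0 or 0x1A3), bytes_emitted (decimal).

After char 0 ('I'=8): chars_in_quartet=1 acc=0x8 bytes_emitted=0
After char 1 ('u'=46): chars_in_quartet=2 acc=0x22E bytes_emitted=0
After char 2 ('Z'=25): chars_in_quartet=3 acc=0x8B99 bytes_emitted=0
After char 3 ('y'=50): chars_in_quartet=4 acc=0x22E672 -> emit 22 E6 72, reset; bytes_emitted=3
After char 4 ('l'=37): chars_in_quartet=1 acc=0x25 bytes_emitted=3
After char 5 ('E'=4): chars_in_quartet=2 acc=0x944 bytes_emitted=3

Answer: 2 0x944 3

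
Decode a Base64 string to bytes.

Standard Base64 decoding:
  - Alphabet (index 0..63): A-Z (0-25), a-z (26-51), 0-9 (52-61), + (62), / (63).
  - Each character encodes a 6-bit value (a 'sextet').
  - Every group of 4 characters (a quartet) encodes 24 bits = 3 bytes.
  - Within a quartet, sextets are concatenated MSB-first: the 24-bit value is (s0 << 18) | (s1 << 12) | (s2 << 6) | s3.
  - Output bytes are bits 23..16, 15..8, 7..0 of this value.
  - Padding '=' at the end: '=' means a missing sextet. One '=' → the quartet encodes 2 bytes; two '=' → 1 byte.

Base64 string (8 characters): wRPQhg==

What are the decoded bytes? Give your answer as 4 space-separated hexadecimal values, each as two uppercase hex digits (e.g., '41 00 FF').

After char 0 ('w'=48): chars_in_quartet=1 acc=0x30 bytes_emitted=0
After char 1 ('R'=17): chars_in_quartet=2 acc=0xC11 bytes_emitted=0
After char 2 ('P'=15): chars_in_quartet=3 acc=0x3044F bytes_emitted=0
After char 3 ('Q'=16): chars_in_quartet=4 acc=0xC113D0 -> emit C1 13 D0, reset; bytes_emitted=3
After char 4 ('h'=33): chars_in_quartet=1 acc=0x21 bytes_emitted=3
After char 5 ('g'=32): chars_in_quartet=2 acc=0x860 bytes_emitted=3
Padding '==': partial quartet acc=0x860 -> emit 86; bytes_emitted=4

Answer: C1 13 D0 86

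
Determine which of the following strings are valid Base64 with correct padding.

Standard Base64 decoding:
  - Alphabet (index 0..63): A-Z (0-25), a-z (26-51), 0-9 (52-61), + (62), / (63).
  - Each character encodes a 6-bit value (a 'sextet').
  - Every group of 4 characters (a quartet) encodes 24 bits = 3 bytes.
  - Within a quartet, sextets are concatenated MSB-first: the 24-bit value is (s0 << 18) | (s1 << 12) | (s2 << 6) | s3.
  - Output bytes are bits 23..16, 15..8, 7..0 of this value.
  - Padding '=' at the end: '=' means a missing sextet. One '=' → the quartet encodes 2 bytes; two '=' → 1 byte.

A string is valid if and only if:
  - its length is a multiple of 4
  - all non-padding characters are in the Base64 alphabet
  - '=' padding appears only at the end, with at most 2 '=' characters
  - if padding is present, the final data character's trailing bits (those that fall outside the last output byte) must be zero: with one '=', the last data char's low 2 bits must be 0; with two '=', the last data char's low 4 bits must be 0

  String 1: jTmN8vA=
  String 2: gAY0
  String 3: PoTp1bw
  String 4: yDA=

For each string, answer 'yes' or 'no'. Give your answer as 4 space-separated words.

String 1: 'jTmN8vA=' → valid
String 2: 'gAY0' → valid
String 3: 'PoTp1bw' → invalid (len=7 not mult of 4)
String 4: 'yDA=' → valid

Answer: yes yes no yes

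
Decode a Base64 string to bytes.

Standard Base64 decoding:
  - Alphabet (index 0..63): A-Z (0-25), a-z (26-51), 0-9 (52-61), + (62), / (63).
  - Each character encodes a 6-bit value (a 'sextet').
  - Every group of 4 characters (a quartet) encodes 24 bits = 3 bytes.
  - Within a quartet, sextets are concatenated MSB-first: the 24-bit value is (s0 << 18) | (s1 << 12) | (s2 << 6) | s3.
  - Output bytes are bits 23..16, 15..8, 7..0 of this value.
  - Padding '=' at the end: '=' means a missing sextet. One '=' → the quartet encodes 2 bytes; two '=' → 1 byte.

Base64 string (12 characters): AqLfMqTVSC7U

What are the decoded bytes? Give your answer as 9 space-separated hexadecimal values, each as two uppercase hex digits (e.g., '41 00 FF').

Answer: 02 A2 DF 32 A4 D5 48 2E D4

Derivation:
After char 0 ('A'=0): chars_in_quartet=1 acc=0x0 bytes_emitted=0
After char 1 ('q'=42): chars_in_quartet=2 acc=0x2A bytes_emitted=0
After char 2 ('L'=11): chars_in_quartet=3 acc=0xA8B bytes_emitted=0
After char 3 ('f'=31): chars_in_quartet=4 acc=0x2A2DF -> emit 02 A2 DF, reset; bytes_emitted=3
After char 4 ('M'=12): chars_in_quartet=1 acc=0xC bytes_emitted=3
After char 5 ('q'=42): chars_in_quartet=2 acc=0x32A bytes_emitted=3
After char 6 ('T'=19): chars_in_quartet=3 acc=0xCA93 bytes_emitted=3
After char 7 ('V'=21): chars_in_quartet=4 acc=0x32A4D5 -> emit 32 A4 D5, reset; bytes_emitted=6
After char 8 ('S'=18): chars_in_quartet=1 acc=0x12 bytes_emitted=6
After char 9 ('C'=2): chars_in_quartet=2 acc=0x482 bytes_emitted=6
After char 10 ('7'=59): chars_in_quartet=3 acc=0x120BB bytes_emitted=6
After char 11 ('U'=20): chars_in_quartet=4 acc=0x482ED4 -> emit 48 2E D4, reset; bytes_emitted=9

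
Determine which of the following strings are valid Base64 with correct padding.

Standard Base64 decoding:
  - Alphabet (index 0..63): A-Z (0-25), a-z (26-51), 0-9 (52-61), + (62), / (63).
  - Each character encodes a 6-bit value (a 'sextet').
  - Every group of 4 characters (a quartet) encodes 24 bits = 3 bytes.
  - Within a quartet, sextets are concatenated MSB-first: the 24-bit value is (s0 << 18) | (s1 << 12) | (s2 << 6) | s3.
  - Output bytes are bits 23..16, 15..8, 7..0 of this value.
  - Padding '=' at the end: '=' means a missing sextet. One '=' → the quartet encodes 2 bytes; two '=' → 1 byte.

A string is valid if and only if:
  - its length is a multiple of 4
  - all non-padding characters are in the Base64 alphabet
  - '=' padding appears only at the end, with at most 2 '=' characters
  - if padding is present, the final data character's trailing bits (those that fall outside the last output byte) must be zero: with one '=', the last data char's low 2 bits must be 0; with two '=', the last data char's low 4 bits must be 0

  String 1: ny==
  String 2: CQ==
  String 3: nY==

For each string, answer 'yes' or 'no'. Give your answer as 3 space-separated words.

String 1: 'ny==' → invalid (bad trailing bits)
String 2: 'CQ==' → valid
String 3: 'nY==' → invalid (bad trailing bits)

Answer: no yes no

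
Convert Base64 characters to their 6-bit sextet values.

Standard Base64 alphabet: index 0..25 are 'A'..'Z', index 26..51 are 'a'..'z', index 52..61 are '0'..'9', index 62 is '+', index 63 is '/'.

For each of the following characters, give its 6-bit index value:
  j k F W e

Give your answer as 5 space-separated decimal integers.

Answer: 35 36 5 22 30

Derivation:
'j': a..z range, 26 + ord('j') − ord('a') = 35
'k': a..z range, 26 + ord('k') − ord('a') = 36
'F': A..Z range, ord('F') − ord('A') = 5
'W': A..Z range, ord('W') − ord('A') = 22
'e': a..z range, 26 + ord('e') − ord('a') = 30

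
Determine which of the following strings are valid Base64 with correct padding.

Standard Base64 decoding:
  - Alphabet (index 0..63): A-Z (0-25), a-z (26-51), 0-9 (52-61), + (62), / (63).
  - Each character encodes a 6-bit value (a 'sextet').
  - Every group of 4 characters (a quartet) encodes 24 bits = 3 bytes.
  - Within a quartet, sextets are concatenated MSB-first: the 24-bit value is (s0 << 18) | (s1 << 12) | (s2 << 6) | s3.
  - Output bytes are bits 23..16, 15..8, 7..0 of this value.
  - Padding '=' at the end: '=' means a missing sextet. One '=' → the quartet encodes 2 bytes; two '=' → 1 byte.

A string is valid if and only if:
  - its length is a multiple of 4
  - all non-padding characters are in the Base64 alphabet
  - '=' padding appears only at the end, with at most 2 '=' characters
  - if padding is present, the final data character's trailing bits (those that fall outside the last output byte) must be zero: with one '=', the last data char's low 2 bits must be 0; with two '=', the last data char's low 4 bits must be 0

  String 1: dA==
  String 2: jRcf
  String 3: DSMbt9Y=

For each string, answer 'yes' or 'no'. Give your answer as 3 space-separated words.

Answer: yes yes yes

Derivation:
String 1: 'dA==' → valid
String 2: 'jRcf' → valid
String 3: 'DSMbt9Y=' → valid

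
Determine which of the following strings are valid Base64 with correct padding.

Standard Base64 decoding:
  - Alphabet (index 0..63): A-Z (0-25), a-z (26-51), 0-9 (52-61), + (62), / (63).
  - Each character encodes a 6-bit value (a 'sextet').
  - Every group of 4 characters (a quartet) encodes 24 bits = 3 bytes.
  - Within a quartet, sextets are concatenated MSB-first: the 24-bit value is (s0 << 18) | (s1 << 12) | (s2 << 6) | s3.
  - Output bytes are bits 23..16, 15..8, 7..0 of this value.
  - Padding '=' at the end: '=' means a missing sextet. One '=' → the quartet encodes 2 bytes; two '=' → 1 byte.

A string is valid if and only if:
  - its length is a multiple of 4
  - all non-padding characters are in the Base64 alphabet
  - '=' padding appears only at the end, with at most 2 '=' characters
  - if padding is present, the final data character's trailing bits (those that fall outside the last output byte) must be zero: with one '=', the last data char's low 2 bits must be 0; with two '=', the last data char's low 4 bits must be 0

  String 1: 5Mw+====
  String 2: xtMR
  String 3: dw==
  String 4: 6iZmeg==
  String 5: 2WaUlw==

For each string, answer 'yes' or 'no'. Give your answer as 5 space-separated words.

Answer: no yes yes yes yes

Derivation:
String 1: '5Mw+====' → invalid (4 pad chars (max 2))
String 2: 'xtMR' → valid
String 3: 'dw==' → valid
String 4: '6iZmeg==' → valid
String 5: '2WaUlw==' → valid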